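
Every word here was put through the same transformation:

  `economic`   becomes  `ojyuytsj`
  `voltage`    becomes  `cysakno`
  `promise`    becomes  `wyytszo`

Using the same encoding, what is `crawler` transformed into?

jykdsoy

The shift depends on letter class: consonant c→j is +7, but vowel e→o is +10. Vowels shift forward by 10 and consonants shift forward by 7.
For crawler: c(cons)+7=j, r(cons)+7=y, a(vowel)+10=k, w(cons)+7=d, l(cons)+7=s, e(vowel)+10=o, r(cons)+7=y.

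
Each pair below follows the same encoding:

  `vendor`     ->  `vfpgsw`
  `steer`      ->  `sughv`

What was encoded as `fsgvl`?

In vendor: v→v is +0, e→f is +1, n→p is +2, d→g is +3 — the shift increases by 1 each position. The shift increases by 1 at each position, starting from +0: 0, 1, 2, ….
Undoing it on fsgvl: f−0=f, s−1=r, g−2=e, v−3=s, l−4=h.

fresh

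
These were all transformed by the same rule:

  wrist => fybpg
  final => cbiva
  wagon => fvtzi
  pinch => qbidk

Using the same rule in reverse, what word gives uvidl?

dance

w(22)→f(5) and r(17)→y(24) fit y≡17x+21 (mod 26); the inverse of 17 mod 26 is 23. Each letter's alphabet position (a=0..z=25) is mapped through 17·x+21 mod 26 — an affine cipher.
Undoing it on uvidl: u(20)→23·(20−21)≡3=d; v(21)→23·(21−21)≡0=a; i(8)→23·(8−21)≡13=n; d(3)→23·(3−21)≡2=c; l(11)→23·(11−21)≡4=e (all mod 26).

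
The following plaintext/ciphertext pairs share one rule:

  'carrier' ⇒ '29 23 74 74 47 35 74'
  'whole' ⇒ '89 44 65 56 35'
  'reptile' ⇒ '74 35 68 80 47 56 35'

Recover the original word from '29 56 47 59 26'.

c(#3)→29 and a(#1)→23: differences scale by 3, so n = 3·pos + 20. With a=1..z=26, the number is 3·pos + 20.
Decoding 29 56 47 59 26: 29→(29−20)÷3=3=c, 56→(56−20)÷3=12=l, 47→(47−20)÷3=9=i, 59→(59−20)÷3=13=m, 26→(26−20)÷3=2=b.

climb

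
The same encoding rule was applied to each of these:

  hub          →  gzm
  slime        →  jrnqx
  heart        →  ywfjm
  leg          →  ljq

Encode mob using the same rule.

gtr

The output letters match the input read backwards, each shifted +5: hub reversed is buh. Read the word backwards and shift each letter +5.
On mob: reverse → bom; then shift: b+5=g, o+5=t, m+5=r.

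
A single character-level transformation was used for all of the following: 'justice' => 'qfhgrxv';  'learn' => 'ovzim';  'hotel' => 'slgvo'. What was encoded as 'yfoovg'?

Each pair mirrors across the alphabet (j↔q, u↔f, s↔h): positions sum to 25. Letters are reflected about the middle of the alphabet (position → 25−position): Atbash.
Decoding yfoovg: y↔b, f↔u, o↔l, o↔l, v↔e, g↔t.

bullet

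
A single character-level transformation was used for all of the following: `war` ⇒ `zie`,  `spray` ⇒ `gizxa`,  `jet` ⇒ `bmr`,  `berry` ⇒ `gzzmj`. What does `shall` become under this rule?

The output letters match the input read backwards, each shifted +8: war reversed is raw. The word is reversed, then every letter is shifted forward by 8.
For shall: reverse → llahs; then shift: l+8=t, l+8=t, a+8=i, h+8=p, s+8=a.

ttipa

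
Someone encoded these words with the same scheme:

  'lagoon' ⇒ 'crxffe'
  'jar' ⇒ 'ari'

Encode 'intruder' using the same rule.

Compare letters: l→c is +17, a→r is +17, g→x is +17 — a constant shift. Each letter is shifted forward by 17 in the alphabet (a Caesar shift of +17).
On intruder: i+17=z, n+17=e, t+17=k, r+17=i, u+17=l, d+17=u, e+17=v, r+17=i.

zekiluvi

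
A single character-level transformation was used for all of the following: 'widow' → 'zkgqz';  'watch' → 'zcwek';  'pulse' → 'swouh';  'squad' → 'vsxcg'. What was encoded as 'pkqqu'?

minor

Shifts by position in widow: pos 0: w→z (+3), pos 1: i→k (+2), pos 2: d→g (+3), pos 3: o→q (+2) — repeating every 2. The shifts repeat in a cycle of length 2: positions 0,1,… shift by +3, +2, then the pattern repeats.
Undoing it on pkqqu: p−3=m, k−2=i, q−3=n, q−2=o, u−3=r.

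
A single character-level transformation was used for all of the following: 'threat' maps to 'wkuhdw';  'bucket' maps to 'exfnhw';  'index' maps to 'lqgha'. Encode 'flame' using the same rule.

Compare letters: t→w is +3, h→k is +3, r→u is +3 — a constant shift. It's a constant shift of +3 (ROT3).
For flame: f+3=i, l+3=o, a+3=d, m+3=p, e+3=h.

iodph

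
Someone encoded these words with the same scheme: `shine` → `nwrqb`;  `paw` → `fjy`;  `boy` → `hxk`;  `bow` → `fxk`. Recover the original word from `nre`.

The word is reversed, then every letter is shifted forward by 9.
Undoing it on nre: shift back: n−9=e, r−9=i, e−9=v → eiv; then reverse → vie.

vie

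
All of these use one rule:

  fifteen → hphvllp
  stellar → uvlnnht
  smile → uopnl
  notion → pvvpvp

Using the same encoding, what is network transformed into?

plvyvtm

The shift depends on letter class: consonant f→h is +2, but vowel i→p is +7. Two shifts are in play — +7 for a/e/i/o/u, +2 for every other letter.
For network: n(cons)+2=p, e(vowel)+7=l, t(cons)+2=v, w(cons)+2=y, o(vowel)+7=v, r(cons)+2=t, k(cons)+2=m.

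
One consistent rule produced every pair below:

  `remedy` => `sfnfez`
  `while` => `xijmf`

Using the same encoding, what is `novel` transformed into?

Compare letters: r→s is +1, e→f is +1, m→n is +1 — a constant shift. Each letter is shifted forward by 1 in the alphabet (a Caesar shift of +1).
Applying it to novel: n+1=o, o+1=p, v+1=w, e+1=f, l+1=m.

opwfm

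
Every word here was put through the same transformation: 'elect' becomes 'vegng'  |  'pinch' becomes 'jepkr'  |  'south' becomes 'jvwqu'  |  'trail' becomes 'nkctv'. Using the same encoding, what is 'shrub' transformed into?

dwtju

The output letters match the input read backwards, each shifted +2: elect reversed is tcele. The word is reversed, then every letter is shifted forward by 2.
For shrub: reverse → burhs; then shift: b+2=d, u+2=w, r+2=t, h+2=j, s+2=u.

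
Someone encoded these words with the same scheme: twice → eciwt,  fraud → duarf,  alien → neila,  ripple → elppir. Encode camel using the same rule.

The output letters match the input read backwards: twice reversed is eciwt. It's just the letters in reverse order.
For camel: reverse → lemac.

lemac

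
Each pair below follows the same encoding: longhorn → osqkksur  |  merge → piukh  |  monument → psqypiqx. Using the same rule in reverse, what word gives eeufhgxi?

barbecue

Shifts by position in longhorn: pos 0: l→o (+3), pos 1: o→s (+4), pos 2: n→q (+3), pos 3: g→k (+4) — repeating every 2. A repeating key of period 2 is used — shifts +3, +4 over and over.
Decoding eeufhgxi: e−3=b, e−4=a, u−3=r, f−4=b, h−3=e, g−4=c, x−3=u, i−4=e.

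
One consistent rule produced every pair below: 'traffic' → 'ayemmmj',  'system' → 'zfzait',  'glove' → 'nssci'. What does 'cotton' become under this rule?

The shift depends on letter class: consonant t→a is +7, but vowel a→e is +4. The rule splits by letter class: vowels +4, consonants +7.
For cotton: c(cons)+7=j, o(vowel)+4=s, t(cons)+7=a, t(cons)+7=a, o(vowel)+4=s, n(cons)+7=u.

jsaasu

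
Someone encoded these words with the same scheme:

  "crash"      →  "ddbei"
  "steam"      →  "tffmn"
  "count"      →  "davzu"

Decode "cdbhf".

brave

Shifts by position in crash: pos 0: c→d (+1), pos 1: r→d (+12), pos 2: a→b (+1), pos 3: s→e (+12) — repeating every 2. It's a Vigenère-style cipher with numeric key [1,12]: position i shifts by key[i mod 2].
Undoing it on cdbhf: c−1=b, d−12=r, b−1=a, h−12=v, f−1=e.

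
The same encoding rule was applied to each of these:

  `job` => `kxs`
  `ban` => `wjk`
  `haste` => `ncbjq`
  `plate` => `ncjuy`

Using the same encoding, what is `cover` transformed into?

The output letters match the input read backwards, each shifted +9: job reversed is boj. Read the word backwards and shift each letter +9.
Applying it to cover: reverse → revoc; then shift: r+9=a, e+9=n, v+9=e, o+9=x, c+9=l.

anexl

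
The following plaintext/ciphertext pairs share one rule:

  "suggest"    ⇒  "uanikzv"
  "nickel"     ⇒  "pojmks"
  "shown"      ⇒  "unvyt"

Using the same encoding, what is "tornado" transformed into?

vuypgkq

Shifts by position in suggest: pos 0: s→u (+2), pos 1: u→a (+6), pos 2: g→n (+7), pos 3: g→i (+2), pos 4: e→k (+6), pos 5: s→z (+7) — repeating every 3. It's a Vigenère-style cipher with numeric key [2,6,7]: position i shifts by key[i mod 3].
For tornado: t+2=v, o+6=u, r+7=y, n+2=p, a+6=g, d+7=k, o+2=q.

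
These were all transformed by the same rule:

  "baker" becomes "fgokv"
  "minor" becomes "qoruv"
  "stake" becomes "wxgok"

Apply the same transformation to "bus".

faw

The shift depends on letter class: consonant b→f is +4, but vowel a→g is +6. The rule splits by letter class: vowels +6, consonants +4.
On bus: b(cons)+4=f, u(vowel)+6=a, s(cons)+4=w.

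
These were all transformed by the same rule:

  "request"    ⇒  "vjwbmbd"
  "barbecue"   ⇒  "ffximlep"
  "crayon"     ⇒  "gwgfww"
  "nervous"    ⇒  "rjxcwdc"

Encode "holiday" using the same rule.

ltrplji

In request: r→v is +4, e→j is +5, q→w is +6, u→b is +7 — the shift increases by 1 each position. Each letter shifts forward by (position + 4), i.e. 4, 5, 6, … — the shift grows by one for each successive letter.
Applying it to holiday: h+4=l, o+5=t, l+6=r, i+7=p, d+8=l, a+9=j, y+10=i.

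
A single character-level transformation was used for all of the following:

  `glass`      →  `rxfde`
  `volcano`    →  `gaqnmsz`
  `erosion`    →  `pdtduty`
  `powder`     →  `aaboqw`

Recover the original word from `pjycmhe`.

The shifts repeat in a cycle of length 3: positions 0,1,… shift by +11, +12, +5, then the pattern repeats.
Decoding pjycmhe: p−11=e, j−12=x, y−5=t, c−11=r, m−12=a, h−5=c, e−11=t.

extract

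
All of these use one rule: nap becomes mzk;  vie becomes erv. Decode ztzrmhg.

Each pair mirrors across the alphabet (n↔m, a↔z, p↔k): positions sum to 25. Letters are reflected about the middle of the alphabet (position → 25−position): Atbash.
Decoding ztzrmhg: z↔a, t↔g, z↔a, r↔i, m↔n, h↔s, g↔t.

against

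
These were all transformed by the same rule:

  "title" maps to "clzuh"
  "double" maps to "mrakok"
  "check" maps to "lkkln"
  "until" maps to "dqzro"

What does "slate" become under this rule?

A repeating key of period 3 is used — shifts +9, +3, +6 over and over.
On slate: s+9=b, l+3=o, a+6=g, t+9=c, e+3=h.

bogch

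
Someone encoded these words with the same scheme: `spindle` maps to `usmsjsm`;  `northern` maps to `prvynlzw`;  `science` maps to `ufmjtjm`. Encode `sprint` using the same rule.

usvnta

In spindle: s→u is +2, p→s is +3, i→m is +4, n→s is +5 — the shift increases by 1 each position. Letter i (0-indexed) is shifted by i+2, so successive shifts are 2, 3, 4, ….
Applying it to sprint: s+2=u, p+3=s, r+4=v, i+5=n, n+6=t, t+7=a.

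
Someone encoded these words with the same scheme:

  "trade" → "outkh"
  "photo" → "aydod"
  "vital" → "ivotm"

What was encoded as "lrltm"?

t(19)→o(14) and r(17)→u(20) fit y≡23x+19 (mod 26); the inverse of 23 mod 26 is 17. Each letter's alphabet position (a=0..z=25) is mapped through 23·x+19 mod 26 — an affine cipher.
Reversing it on lrltm: l(11)→17·(11−19)≡20=u; r(17)→17·(17−19)≡18=s; l(11)→17·(11−19)≡20=u; t(19)→17·(19−19)≡0=a; m(12)→17·(12−19)≡11=l (all mod 26).

usual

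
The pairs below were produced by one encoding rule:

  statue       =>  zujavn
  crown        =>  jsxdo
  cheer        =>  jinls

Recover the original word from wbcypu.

It's a Vigenère-style cipher with numeric key [7,1,9]: position i shifts by key[i mod 3].
Undoing it on wbcypu: w−7=p, b−1=a, c−9=t, y−7=r, p−1=o, u−9=l.

patrol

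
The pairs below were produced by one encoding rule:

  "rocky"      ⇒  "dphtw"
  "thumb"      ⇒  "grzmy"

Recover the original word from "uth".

cop

Read the word backwards and shift each letter +5.
Decoding uth: shift back: u−5=p, t−5=o, h−5=c → poc; then reverse → cop.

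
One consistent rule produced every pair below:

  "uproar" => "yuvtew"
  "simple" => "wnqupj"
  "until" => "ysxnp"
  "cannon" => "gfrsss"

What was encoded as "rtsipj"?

noodle

Shifts by position in uproar: pos 0: u→y (+4), pos 1: p→u (+5), pos 2: r→v (+4), pos 3: o→t (+5) — repeating every 2. A repeating key of period 2 is used — shifts +4, +5 over and over.
Reversing it on rtsipj: r−4=n, t−5=o, s−4=o, i−5=d, p−4=l, j−5=e.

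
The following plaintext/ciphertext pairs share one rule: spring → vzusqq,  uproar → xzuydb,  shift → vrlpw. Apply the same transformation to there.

wrhbh

Shifts by position in spring: pos 0: s→v (+3), pos 1: p→z (+10), pos 2: r→u (+3), pos 3: i→s (+10) — repeating every 2. The shifts repeat in a cycle of length 2: positions 0,1,… shift by +3, +10, then the pattern repeats.
Applying it to there: t+3=w, h+10=r, e+3=h, r+10=b, e+3=h.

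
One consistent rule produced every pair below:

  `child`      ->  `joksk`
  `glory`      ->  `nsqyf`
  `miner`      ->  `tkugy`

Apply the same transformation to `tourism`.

The shift depends on letter class: consonant c→j is +7, but vowel i→k is +2. The rule splits by letter class: vowels +2, consonants +7.
For tourism: t(cons)+7=a, o(vowel)+2=q, u(vowel)+2=w, r(cons)+7=y, i(vowel)+2=k, s(cons)+7=z, m(cons)+7=t.

aqwykzt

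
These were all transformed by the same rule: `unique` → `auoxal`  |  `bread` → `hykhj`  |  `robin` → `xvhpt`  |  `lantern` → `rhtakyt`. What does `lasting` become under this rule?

Shifts by position in unique: pos 0: u→a (+6), pos 1: n→u (+7), pos 2: i→o (+6), pos 3: q→x (+7) — repeating every 2. The shifts repeat in a cycle of length 2: positions 0,1,… shift by +6, +7, then the pattern repeats.
Applying it to lasting: l+6=r, a+7=h, s+6=y, t+7=a, i+6=o, n+7=u, g+6=m.

rhyaoum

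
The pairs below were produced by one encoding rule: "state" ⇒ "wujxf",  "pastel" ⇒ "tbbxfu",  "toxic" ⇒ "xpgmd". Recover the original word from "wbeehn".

savage

The shifts repeat in a cycle of length 3: positions 0,1,… shift by +4, +1, +9, then the pattern repeats.
Undoing it on wbeehn: w−4=s, b−1=a, e−9=v, e−4=a, h−1=g, n−9=e.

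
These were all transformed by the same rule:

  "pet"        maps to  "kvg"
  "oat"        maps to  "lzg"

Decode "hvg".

set

Each pair mirrors across the alphabet (p↔k, e↔v, t↔g): positions sum to 25. Letters are reflected about the middle of the alphabet (position → 25−position): Atbash.
Reversing it on hvg: h↔s, v↔e, g↔t.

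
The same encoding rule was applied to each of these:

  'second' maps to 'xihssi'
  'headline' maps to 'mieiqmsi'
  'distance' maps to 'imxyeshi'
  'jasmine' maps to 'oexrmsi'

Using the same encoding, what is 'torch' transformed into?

yswhm

Two shifts are in play — +4 for a/e/i/o/u, +5 for every other letter.
For torch: t(cons)+5=y, o(vowel)+4=s, r(cons)+5=w, c(cons)+5=h, h(cons)+5=m.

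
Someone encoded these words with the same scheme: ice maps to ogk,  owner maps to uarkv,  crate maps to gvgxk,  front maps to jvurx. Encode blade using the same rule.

The shift depends on letter class: consonant c→g is +4, but vowel i→o is +6. The rule splits by letter class: vowels +6, consonants +4.
Applying it to blade: b(cons)+4=f, l(cons)+4=p, a(vowel)+6=g, d(cons)+4=h, e(vowel)+6=k.

fpghk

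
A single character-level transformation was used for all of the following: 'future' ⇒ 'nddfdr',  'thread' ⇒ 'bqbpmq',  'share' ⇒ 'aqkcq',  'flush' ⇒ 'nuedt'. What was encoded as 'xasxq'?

prime

In future: f→n is +8, u→d is +9, t→d is +10, u→f is +11 — the shift increases by 1 each position. Each letter shifts forward by (position + 8), i.e. 8, 9, 10, … — the shift grows by one for each successive letter.
Decoding xasxq: x−8=p, a−9=r, s−10=i, x−11=m, q−12=e.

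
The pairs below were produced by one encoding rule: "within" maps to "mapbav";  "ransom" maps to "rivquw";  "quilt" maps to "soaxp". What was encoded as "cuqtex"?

This is an affine cipher: with a=0,…,z=25, each position x becomes (25x+8) mod 26.
Reversing it on cuqtex: c(2)→25·(2−8)≡6=g; u(20)→25·(20−8)≡14=o; q(16)→25·(16−8)≡18=s; t(19)→25·(19−8)≡15=p; e(4)→25·(4−8)≡4=e; x(23)→25·(23−8)≡11=l (all mod 26).

gospel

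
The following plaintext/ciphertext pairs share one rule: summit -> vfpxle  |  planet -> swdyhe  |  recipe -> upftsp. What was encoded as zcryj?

wrong

A repeating key of period 2 is used — shifts +3, +11 over and over.
Undoing it on zcryj: z−3=w, c−11=r, r−3=o, y−11=n, j−3=g.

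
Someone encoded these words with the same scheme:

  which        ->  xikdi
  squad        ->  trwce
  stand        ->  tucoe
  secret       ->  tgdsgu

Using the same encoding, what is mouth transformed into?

nqwui

The shift depends on letter class: consonant w→x is +1, but vowel i→k is +2. Vowels shift forward by 2 and consonants shift forward by 1.
For mouth: m(cons)+1=n, o(vowel)+2=q, u(vowel)+2=w, t(cons)+1=u, h(cons)+1=i.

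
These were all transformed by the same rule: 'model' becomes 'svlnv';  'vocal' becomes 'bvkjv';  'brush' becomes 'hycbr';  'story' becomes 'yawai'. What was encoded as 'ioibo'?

chase

In model: m→s is +6, o→v is +7, d→l is +8, e→n is +9 — the shift increases by 1 each position. Each letter shifts forward by (position + 6), i.e. 6, 7, 8, … — the shift grows by one for each successive letter.
Undoing it on ioibo: i−6=c, o−7=h, i−8=a, b−9=s, o−10=e.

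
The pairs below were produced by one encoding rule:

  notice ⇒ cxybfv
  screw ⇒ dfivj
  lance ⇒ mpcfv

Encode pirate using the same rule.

sbipyv

n(13)→c(2) and o(14)→x(23) fit y≡21x+15 (mod 26); the inverse of 21 mod 26 is 5. This is an affine cipher: with a=0,…,z=25, each position x becomes (21x+15) mod 26.
For pirate: p(15)→21·15+15≡18=s; i(8)→21·8+15≡1=b; r(17)→21·17+15≡8=i; a(0)→21·0+15≡15=p; t(19)→21·19+15≡24=y; e(4)→21·4+15≡21=v (all mod 26).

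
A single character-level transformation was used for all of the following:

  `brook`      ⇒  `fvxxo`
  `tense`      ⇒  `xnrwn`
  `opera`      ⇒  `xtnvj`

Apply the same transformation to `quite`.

The shift depends on letter class: consonant b→f is +4, but vowel o→x is +9. The rule splits by letter class: vowels +9, consonants +4.
Applying it to quite: q(cons)+4=u, u(vowel)+9=d, i(vowel)+9=r, t(cons)+4=x, e(vowel)+9=n.

udrxn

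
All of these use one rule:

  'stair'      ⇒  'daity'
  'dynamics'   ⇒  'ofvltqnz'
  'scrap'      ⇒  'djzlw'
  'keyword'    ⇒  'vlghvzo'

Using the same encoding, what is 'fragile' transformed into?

qyirptp

Shifts by position in stair: pos 0: s→d (+11), pos 1: t→a (+7), pos 2: a→i (+8), pos 3: i→t (+11), pos 4: r→y (+7) — repeating every 3. It's a Vigenère-style cipher with numeric key [11,7,8]: position i shifts by key[i mod 3].
On fragile: f+11=q, r+7=y, a+8=i, g+11=r, i+7=p, l+8=t, e+11=p.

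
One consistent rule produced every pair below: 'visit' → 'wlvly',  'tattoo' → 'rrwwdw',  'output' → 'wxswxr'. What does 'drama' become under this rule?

The output letters match the input read backwards, each shifted +3: visit reversed is tisiv. Read the word backwards and shift each letter +3.
For drama: reverse → amard; then shift: a+3=d, m+3=p, a+3=d, r+3=u, d+3=g.

dpdug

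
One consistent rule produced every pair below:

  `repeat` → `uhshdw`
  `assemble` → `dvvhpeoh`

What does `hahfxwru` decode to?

executor

Each letter is shifted forward by 3 in the alphabet (a Caesar shift of +3).
Reversing it on hahfxwru: h−3=e, a−3=x, h−3=e, f−3=c, x−3=u, w−3=t, r−3=o, u−3=r.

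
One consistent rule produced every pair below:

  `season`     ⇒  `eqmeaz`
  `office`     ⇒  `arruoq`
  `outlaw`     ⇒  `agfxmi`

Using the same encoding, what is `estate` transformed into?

Compare letters: s→e is +12, e→q is +12, a→m is +12 — a constant shift. It's a constant shift of +12 (ROT12).
For estate: e+12=q, s+12=e, t+12=f, a+12=m, t+12=f, e+12=q.

qefmfq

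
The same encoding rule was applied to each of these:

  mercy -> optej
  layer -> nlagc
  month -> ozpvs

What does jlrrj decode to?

happy

Shifts by position in mercy: pos 0: m→o (+2), pos 1: e→p (+11), pos 2: r→t (+2), pos 3: c→e (+2), pos 4: y→j (+11) — repeating every 3. A repeating key of period 3 is used — shifts +2, +11, +2 over and over.
Decoding jlrrj: j−2=h, l−11=a, r−2=p, r−2=p, j−11=y.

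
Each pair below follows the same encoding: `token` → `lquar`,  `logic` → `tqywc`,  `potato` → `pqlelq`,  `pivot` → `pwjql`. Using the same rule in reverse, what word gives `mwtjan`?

silver

Each letter's alphabet position (a=0..z=25) is mapped through 25·x+4 mod 26 — an affine cipher.
Decoding mwtjan: m(12)→25·(12−4)≡18=s; w(22)→25·(22−4)≡8=i; t(19)→25·(19−4)≡11=l; j(9)→25·(9−4)≡21=v; a(0)→25·(0−4)≡4=e; n(13)→25·(13−4)≡17=r (all mod 26).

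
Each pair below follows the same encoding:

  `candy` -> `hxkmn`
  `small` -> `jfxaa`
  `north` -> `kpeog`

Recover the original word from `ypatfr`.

volume

This is an affine cipher: with a=0,…,z=25, each position x becomes (5x+23) mod 26.
Decoding ypatfr: y(24)→21·(24−23)≡21=v; p(15)→21·(15−23)≡14=o; a(0)→21·(0−23)≡11=l; t(19)→21·(19−23)≡20=u; f(5)→21·(5−23)≡12=m; r(17)→21·(17−23)≡4=e (all mod 26).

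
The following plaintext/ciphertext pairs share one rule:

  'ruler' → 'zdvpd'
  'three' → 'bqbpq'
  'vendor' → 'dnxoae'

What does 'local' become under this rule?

txmlx

In ruler: r→z is +8, u→d is +9, l→v is +10, e→p is +11 — the shift increases by 1 each position. The shift increases by 1 at each position, starting from +8: 8, 9, 10, ….
For local: l+8=t, o+9=x, c+10=m, a+11=l, l+12=x.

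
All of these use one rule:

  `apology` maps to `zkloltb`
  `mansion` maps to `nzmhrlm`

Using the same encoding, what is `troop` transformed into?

This is the alphabet-reversal cipher (Atbash): a becomes z, b becomes y, etc.
On troop: t↔g, r↔i, o↔l, o↔l, p↔k.

gillk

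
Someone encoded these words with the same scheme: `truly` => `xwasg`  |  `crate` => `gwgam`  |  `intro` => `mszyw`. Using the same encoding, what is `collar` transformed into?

In truly: t→x is +4, r→w is +5, u→a is +6, l→s is +7 — the shift increases by 1 each position. Letter i (0-indexed) is shifted by i+4, so successive shifts are 4, 5, 6, ….
Applying it to collar: c+4=g, o+5=t, l+6=r, l+7=s, a+8=i, r+9=a.

gtrsia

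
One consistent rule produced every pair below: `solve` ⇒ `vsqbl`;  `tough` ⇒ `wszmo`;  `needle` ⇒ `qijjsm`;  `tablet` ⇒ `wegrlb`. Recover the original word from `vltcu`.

shown

In solve: s→v is +3, o→s is +4, l→q is +5, v→b is +6 — the shift increases by 1 each position. Each letter shifts forward by (position + 3), i.e. 3, 4, 5, … — the shift grows by one for each successive letter.
Reversing it on vltcu: v−3=s, l−4=h, t−5=o, c−6=w, u−7=n.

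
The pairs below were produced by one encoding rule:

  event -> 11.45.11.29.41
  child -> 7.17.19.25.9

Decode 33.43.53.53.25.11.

e(#5)→11 and v(#22)→45: differences scale by 2, so n = 2·pos + 1. The formula is n = 2×(alphabet index, a=1) + 1.
Decoding 33.43.53.53.25.11: 33→(33−1)÷2=16=p, 43→(43−1)÷2=21=u, 53→(53−1)÷2=26=z, 53→(53−1)÷2=26=z, 25→(25−1)÷2=12=l, 11→(11−1)÷2=5=e.

puzzle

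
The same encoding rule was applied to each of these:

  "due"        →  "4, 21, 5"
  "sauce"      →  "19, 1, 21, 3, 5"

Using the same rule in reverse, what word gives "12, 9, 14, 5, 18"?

liner

d is letter #4 and maps to 4: an offset of 0. Letters become their 1-indexed alphabet positions: a=1 … z=26.
Undoing it on 12, 9, 14, 5, 18: 12=l, 9=i, 14=n, 5=e, 18=r.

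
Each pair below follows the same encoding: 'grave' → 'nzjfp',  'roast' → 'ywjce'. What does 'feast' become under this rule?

In grave: g→n is +7, r→z is +8, a→j is +9, v→f is +10 — the shift increases by 1 each position. Letter i (0-indexed) is shifted by i+7, so successive shifts are 7, 8, 9, ….
For feast: f+7=m, e+8=m, a+9=j, s+10=c, t+11=e.

mmjce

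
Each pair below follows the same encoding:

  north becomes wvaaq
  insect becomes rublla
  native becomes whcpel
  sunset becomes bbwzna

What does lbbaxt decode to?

custom

Shifts by position in north: pos 0: n→w (+9), pos 1: o→v (+7), pos 2: r→a (+9), pos 3: t→a (+7) — repeating every 2. A repeating key of period 2 is used — shifts +9, +7 over and over.
Undoing it on lbbaxt: l−9=c, b−7=u, b−9=s, a−7=t, x−9=o, t−7=m.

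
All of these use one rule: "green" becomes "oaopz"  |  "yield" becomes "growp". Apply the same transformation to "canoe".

In green: g→o is +8, r→a is +9, e→o is +10, e→p is +11 — the shift increases by 1 each position. Each letter shifts forward by (position + 8), i.e. 8, 9, 10, … — the shift grows by one for each successive letter.
For canoe: c+8=k, a+9=j, n+10=x, o+11=z, e+12=q.

kjxzq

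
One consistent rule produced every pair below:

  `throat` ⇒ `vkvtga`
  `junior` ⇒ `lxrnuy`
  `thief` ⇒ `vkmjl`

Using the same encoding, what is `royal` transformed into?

In throat: t→v is +2, h→k is +3, r→v is +4, o→t is +5 — the shift increases by 1 each position. The shift increases by 1 at each position, starting from +2: 2, 3, 4, ….
Applying it to royal: r+2=t, o+3=r, y+4=c, a+5=f, l+6=r.

trcfr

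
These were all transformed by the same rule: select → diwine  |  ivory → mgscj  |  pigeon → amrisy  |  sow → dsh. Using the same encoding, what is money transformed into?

The shift depends on letter class: consonant s→d is +11, but vowel e→i is +4. Two shifts are in play — +4 for a/e/i/o/u, +11 for every other letter.
On money: m(cons)+11=x, o(vowel)+4=s, n(cons)+11=y, e(vowel)+4=i, y(cons)+11=j.

xsyij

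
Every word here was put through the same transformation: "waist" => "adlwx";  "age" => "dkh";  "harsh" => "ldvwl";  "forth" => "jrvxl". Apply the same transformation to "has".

ldw

The shift depends on letter class: consonant w→a is +4, but vowel a→d is +3. The rule splits by letter class: vowels +3, consonants +4.
Applying it to has: h(cons)+4=l, a(vowel)+3=d, s(cons)+4=w.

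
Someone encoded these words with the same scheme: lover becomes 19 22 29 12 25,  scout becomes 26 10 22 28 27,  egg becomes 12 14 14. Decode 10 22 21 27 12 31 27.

l is letter #12 and maps to 19: an offset of 7. Letters become their 1-based position plus 7 (so a→8, b→9, …).
Reversing it on 10 22 21 27 12 31 27: 10→(10−7)÷1=3=c, 22→(22−7)÷1=15=o, 21→(21−7)÷1=14=n, 27→(27−7)÷1=20=t, 12→(12−7)÷1=5=e, 31→(31−7)÷1=24=x, 27→(27−7)÷1=20=t.

context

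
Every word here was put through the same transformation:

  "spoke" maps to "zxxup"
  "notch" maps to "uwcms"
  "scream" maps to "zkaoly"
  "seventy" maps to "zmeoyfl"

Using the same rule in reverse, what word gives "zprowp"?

shield

In spoke: s→z is +7, p→x is +8, o→x is +9, k→u is +10 — the shift increases by 1 each position. Letter i (0-indexed) is shifted by i+7, so successive shifts are 7, 8, 9, ….
Undoing it on zprowp: z−7=s, p−8=h, r−9=i, o−10=e, w−11=l, p−12=d.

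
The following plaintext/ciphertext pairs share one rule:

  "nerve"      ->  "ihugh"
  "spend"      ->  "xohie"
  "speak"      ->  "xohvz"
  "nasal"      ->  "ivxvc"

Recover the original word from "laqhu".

n(13)→i(8) and e(4)→h(7) fit y≡3x+21 (mod 26); the inverse of 3 mod 26 is 9. Each letter's alphabet position (a=0..z=25) is mapped through 3·x+21 mod 26 — an affine cipher.
Undoing it on laqhu: l(11)→9·(11−21)≡14=o; a(0)→9·(0−21)≡19=t; q(16)→9·(16−21)≡7=h; h(7)→9·(7−21)≡4=e; u(20)→9·(20−21)≡17=r (all mod 26).

other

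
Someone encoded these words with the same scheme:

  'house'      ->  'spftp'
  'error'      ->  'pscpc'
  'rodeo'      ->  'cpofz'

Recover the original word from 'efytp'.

A repeating key of period 2 is used — shifts +11, +1 over and over.
Undoing it on efytp: e−11=t, f−1=e, y−11=n, t−1=s, p−11=e.

tense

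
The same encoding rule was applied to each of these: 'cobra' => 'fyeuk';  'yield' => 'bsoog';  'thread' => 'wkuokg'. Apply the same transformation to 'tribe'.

wuseo

The shift depends on letter class: consonant c→f is +3, but vowel o→y is +10. Two shifts are in play — +10 for a/e/i/o/u, +3 for every other letter.
On tribe: t(cons)+3=w, r(cons)+3=u, i(vowel)+10=s, b(cons)+3=e, e(vowel)+10=o.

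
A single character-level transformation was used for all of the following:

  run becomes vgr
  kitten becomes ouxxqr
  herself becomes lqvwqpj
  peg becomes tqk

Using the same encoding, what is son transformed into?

The rule splits by letter class: vowels +12, consonants +4.
Applying it to son: s(cons)+4=w, o(vowel)+12=a, n(cons)+4=r.

war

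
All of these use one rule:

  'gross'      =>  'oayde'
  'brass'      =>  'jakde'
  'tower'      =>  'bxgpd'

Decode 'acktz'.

In gross: g→o is +8, r→a is +9, o→y is +10, s→d is +11 — the shift increases by 1 each position. Each letter shifts forward by (position + 8), i.e. 8, 9, 10, … — the shift grows by one for each successive letter.
Reversing it on acktz: a−8=s, c−9=t, k−10=a, t−11=i, z−12=n.

stain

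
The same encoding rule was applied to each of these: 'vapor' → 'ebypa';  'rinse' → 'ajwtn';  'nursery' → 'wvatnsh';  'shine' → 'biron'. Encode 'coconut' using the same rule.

Shifts by position in vapor: pos 0: v→e (+9), pos 1: a→b (+1), pos 2: p→y (+9), pos 3: o→p (+1) — repeating every 2. A repeating key of period 2 is used — shifts +9, +1 over and over.
On coconut: c+9=l, o+1=p, c+9=l, o+1=p, n+9=w, u+1=v, t+9=c.

lplpwvc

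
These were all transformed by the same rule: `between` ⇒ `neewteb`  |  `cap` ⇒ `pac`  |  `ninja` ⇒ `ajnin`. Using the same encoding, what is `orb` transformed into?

bro

The output letters match the input read backwards: between reversed is neewteb. It's just the letters in reverse order.
For orb: reverse → bro.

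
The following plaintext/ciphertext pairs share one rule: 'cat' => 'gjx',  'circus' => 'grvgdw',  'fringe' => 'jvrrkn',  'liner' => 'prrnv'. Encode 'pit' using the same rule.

The shift depends on letter class: consonant c→g is +4, but vowel a→j is +9. The rule splits by letter class: vowels +9, consonants +4.
Applying it to pit: p(cons)+4=t, i(vowel)+9=r, t(cons)+4=x.

trx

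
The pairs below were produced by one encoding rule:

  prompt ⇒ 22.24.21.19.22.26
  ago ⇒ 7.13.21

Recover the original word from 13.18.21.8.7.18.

p is letter #16 and maps to 22: an offset of 6. The number is (letter's place in the alphabet, a=1) + 6.
Decoding 13.18.21.8.7.18: 13→(13−6)÷1=7=g, 18→(18−6)÷1=12=l, 21→(21−6)÷1=15=o, 8→(8−6)÷1=2=b, 7→(7−6)÷1=1=a, 18→(18−6)÷1=12=l.

global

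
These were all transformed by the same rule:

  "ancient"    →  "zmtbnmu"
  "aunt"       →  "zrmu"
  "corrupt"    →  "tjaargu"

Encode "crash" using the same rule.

a(0)→z(25) and n(13)→m(12) fit y≡23x+25 (mod 26); the inverse of 23 mod 26 is 17. Treating letters as 0–25, the rule is x ↦ 23x + 25 (mod 26).
Applying it to crash: c(2)→23·2+25≡19=t; r(17)→23·17+25≡0=a; a(0)→23·0+25≡25=z; s(18)→23·18+25≡23=x; h(7)→23·7+25≡4=e (all mod 26).

tazxe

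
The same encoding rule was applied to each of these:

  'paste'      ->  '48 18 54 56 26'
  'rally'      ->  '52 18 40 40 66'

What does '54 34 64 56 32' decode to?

With a=1..z=26, the number is 2·pos + 16.
Reversing it on 54 34 64 56 32: 54→(54−16)÷2=19=s, 34→(34−16)÷2=9=i, 64→(64−16)÷2=24=x, 56→(56−16)÷2=20=t, 32→(32−16)÷2=8=h.

sixth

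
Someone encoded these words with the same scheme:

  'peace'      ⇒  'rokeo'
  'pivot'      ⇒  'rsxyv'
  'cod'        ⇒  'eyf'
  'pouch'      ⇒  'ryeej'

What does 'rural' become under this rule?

tetkn

The shift depends on letter class: consonant p→r is +2, but vowel e→o is +10. Vowels shift forward by 10 and consonants shift forward by 2.
On rural: r(cons)+2=t, u(vowel)+10=e, r(cons)+2=t, a(vowel)+10=k, l(cons)+2=n.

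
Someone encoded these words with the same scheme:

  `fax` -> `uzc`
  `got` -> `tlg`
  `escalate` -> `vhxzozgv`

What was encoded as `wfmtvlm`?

dungeon

Each pair mirrors across the alphabet (f↔u, a↔z, x↔c): positions sum to 25. Each letter is replaced by its mirror in the alphabet: a↔z, b↔y, c↔x, and so on (the Atbash cipher).
Reversing it on wfmtvlm: w↔d, f↔u, m↔n, t↔g, v↔e, l↔o, m↔n.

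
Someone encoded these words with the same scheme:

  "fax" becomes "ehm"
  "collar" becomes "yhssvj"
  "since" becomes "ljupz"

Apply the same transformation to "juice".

ljpbq

Two steps: reverse the string, then apply a Caesar shift of +7.
On juice: reverse → eciuj; then shift: e+7=l, c+7=j, i+7=p, u+7=b, j+7=q.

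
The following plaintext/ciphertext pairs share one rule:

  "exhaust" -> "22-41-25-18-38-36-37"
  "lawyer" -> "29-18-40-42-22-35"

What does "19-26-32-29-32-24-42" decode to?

biology

e is letter #5 and maps to 22: an offset of 17. Each letter is replaced by its alphabet position (a=1..z=26) + 17.
Decoding 19-26-32-29-32-24-42: 19→(19−17)÷1=2=b, 26→(26−17)÷1=9=i, 32→(32−17)÷1=15=o, 29→(29−17)÷1=12=l, 32→(32−17)÷1=15=o, 24→(24−17)÷1=7=g, 42→(42−17)÷1=25=y.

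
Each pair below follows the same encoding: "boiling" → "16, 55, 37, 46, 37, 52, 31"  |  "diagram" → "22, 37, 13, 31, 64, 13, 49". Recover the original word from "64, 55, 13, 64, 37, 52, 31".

roaring

The formula is n = 3×(alphabet index, a=1) + 10.
Decoding 64, 55, 13, 64, 37, 52, 31: 64→(64−10)÷3=18=r, 55→(55−10)÷3=15=o, 13→(13−10)÷3=1=a, 64→(64−10)÷3=18=r, 37→(37−10)÷3=9=i, 52→(52−10)÷3=14=n, 31→(31−10)÷3=7=g.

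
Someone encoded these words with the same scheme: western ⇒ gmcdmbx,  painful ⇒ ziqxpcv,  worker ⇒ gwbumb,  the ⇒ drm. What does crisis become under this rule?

Vowels shift forward by 8 and consonants shift forward by 10.
Applying it to crisis: c(cons)+10=m, r(cons)+10=b, i(vowel)+8=q, s(cons)+10=c, i(vowel)+8=q, s(cons)+10=c.

mbqcqc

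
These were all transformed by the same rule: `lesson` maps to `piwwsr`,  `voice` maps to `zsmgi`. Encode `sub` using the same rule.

wyf

Compare letters: l→p is +4, e→i is +4, s→w is +4 — a constant shift. This is a Caesar cipher with shift 4.
For sub: s+4=w, u+4=y, b+4=f.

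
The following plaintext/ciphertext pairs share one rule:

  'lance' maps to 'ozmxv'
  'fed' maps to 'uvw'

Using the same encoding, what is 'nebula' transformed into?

mvyfoz

Each pair mirrors across the alphabet (l↔o, a↔z, n↔m): positions sum to 25. Each letter is replaced by its mirror in the alphabet: a↔z, b↔y, c↔x, and so on (the Atbash cipher).
For nebula: n↔m, e↔v, b↔y, u↔f, l↔o, a↔z.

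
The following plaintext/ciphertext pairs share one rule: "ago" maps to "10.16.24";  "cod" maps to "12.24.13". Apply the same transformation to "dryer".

13.27.34.14.27

a is letter #1 and maps to 10: an offset of 9. Letters become their 1-based position plus 9 (so a→10, b→11, …).
For dryer: d=4→13, r=18→27, y=25→34, e=5→14, r=18→27.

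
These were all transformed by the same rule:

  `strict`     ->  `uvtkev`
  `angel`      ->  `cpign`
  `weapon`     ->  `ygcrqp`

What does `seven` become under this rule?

Every letter moves 2 places later in the alphabet, wrapping around z→a.
On seven: s+2=u, e+2=g, v+2=x, e+2=g, n+2=p.

ugxgp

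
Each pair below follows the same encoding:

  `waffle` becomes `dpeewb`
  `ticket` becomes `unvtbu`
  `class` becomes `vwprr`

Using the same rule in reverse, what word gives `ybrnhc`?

w(22)→d(3) and a(0)→p(15) fit y≡3x+15 (mod 26); the inverse of 3 mod 26 is 9. Treating letters as 0–25, the rule is x ↦ 3x + 15 (mod 26).
Decoding ybrnhc: y(24)→9·(24−15)≡3=d; b(1)→9·(1−15)≡4=e; r(17)→9·(17−15)≡18=s; n(13)→9·(13−15)≡8=i; h(7)→9·(7−15)≡6=g; c(2)→9·(2−15)≡13=n (all mod 26).

design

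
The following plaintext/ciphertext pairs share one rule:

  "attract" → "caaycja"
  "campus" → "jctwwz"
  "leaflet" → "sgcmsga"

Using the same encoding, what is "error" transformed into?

gyyqy

The shift depends on letter class: consonant t→a is +7, but vowel a→c is +2. Vowels shift forward by 2 and consonants shift forward by 7.
For error: e(vowel)+2=g, r(cons)+7=y, r(cons)+7=y, o(vowel)+2=q, r(cons)+7=y.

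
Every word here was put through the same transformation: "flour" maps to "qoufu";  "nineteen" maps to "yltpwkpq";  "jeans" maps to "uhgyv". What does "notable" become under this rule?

Shifts by position in flour: pos 0: f→q (+11), pos 1: l→o (+3), pos 2: o→u (+6), pos 3: u→f (+11), pos 4: r→u (+3) — repeating every 3. It's a Vigenère-style cipher with numeric key [11,3,6]: position i shifts by key[i mod 3].
For notable: n+11=y, o+3=r, t+6=z, a+11=l, b+3=e, l+6=r, e+11=p.

yrzlerp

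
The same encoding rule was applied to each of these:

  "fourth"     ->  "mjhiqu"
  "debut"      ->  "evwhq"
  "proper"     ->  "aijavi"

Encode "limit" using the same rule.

klblq

f(5)→m(12) and o(14)→j(9) fit y≡17x+5 (mod 26); the inverse of 17 mod 26 is 23. Treating letters as 0–25, the rule is x ↦ 17x + 5 (mod 26).
Applying it to limit: l(11)→17·11+5≡10=k; i(8)→17·8+5≡11=l; m(12)→17·12+5≡1=b; i(8)→17·8+5≡11=l; t(19)→17·19+5≡16=q (all mod 26).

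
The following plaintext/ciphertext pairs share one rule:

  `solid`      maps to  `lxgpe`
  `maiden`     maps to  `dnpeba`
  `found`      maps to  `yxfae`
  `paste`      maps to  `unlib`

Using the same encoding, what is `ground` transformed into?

s(18)→l(11) and o(14)→x(23) fit y≡23x+13 (mod 26); the inverse of 23 mod 26 is 17. Treating letters as 0–25, the rule is x ↦ 23x + 13 (mod 26).
Applying it to ground: g(6)→23·6+13≡21=v; r(17)→23·17+13≡14=o; o(14)→23·14+13≡23=x; u(20)→23·20+13≡5=f; n(13)→23·13+13≡0=a; d(3)→23·3+13≡4=e (all mod 26).

voxfae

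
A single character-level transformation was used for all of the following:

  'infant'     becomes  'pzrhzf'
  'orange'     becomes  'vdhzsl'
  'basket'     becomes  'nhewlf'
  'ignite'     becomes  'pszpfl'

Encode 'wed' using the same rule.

Vowels shift forward by 7 and consonants shift forward by 12.
For wed: w(cons)+12=i, e(vowel)+7=l, d(cons)+12=p.

ilp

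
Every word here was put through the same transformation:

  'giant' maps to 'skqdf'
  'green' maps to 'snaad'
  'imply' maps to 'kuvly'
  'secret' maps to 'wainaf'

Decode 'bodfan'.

g(6)→s(18) and i(8)→k(10) fit y≡9x+16 (mod 26); the inverse of 9 mod 26 is 3. This is an affine cipher: with a=0,…,z=25, each position x becomes (9x+16) mod 26.
Reversing it on bodfan: b(1)→3·(1−16)≡7=h; o(14)→3·(14−16)≡20=u; d(3)→3·(3−16)≡13=n; f(5)→3·(5−16)≡19=t; a(0)→3·(0−16)≡4=e; n(13)→3·(13−16)≡17=r (all mod 26).

hunter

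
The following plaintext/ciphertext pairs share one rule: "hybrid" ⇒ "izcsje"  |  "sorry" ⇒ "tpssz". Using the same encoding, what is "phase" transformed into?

qibtf

Compare letters: h→i is +1, y→z is +1, b→c is +1 — a constant shift. This is a Caesar cipher with shift 1.
Applying it to phase: p+1=q, h+1=i, a+1=b, s+1=t, e+1=f.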